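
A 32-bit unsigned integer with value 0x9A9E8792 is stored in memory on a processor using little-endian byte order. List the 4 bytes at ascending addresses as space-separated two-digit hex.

Split into bytes (most-significant first): 9A 9E 87 92.
In little-endian order the low byte comes first in memory.
So at ascending addresses the bytes are 92 87 9E 9A.

92 87 9E 9A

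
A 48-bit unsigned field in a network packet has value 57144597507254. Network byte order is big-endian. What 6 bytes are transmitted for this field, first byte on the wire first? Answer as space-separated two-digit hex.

57144597507254 in hexadecimal, padded to 48 bits, is 0x33F9036F6CB6.
Split into bytes (most-significant first): 33 F9 03 6F 6C B6.
Big-endian stores the most-significant byte at the lowest address.
So the memory order matches the most-significant-first order: 33 F9 03 6F 6C B6.

33 F9 03 6F 6C B6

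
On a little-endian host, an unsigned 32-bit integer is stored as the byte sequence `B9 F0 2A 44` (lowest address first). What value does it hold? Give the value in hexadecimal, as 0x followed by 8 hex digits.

In little-endian order the low byte comes first in memory.
Reassemble most-significant byte first: 44 2A F0 B9 → 0x442AF0B9.

0x442AF0B9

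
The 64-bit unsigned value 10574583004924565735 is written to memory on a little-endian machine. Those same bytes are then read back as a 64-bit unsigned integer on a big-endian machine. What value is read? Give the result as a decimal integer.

10574583004924565735 in 64-bit hexadecimal is 0x92C07737686958E7.
Stored little-endian, the bytes at ascending addresses are E7 58 69 68 37 77 C0 92.
Read back as big-endian, the last byte is least significant, giving 0xE75869683777C092.
0xE75869683777C092 = 16670189917040001170.

16670189917040001170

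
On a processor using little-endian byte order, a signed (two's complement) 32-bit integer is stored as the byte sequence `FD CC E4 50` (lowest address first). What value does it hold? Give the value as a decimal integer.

Little-endian: lowest address holds the least-significant byte.
Reassemble most-significant byte first: 50 E4 CC FD → 0x50E4CCFD.
0x50E4CCFD = 1357171965.

1357171965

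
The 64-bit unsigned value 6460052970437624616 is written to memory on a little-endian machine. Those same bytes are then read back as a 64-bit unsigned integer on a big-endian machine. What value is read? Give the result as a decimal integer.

2901202330378020441

6460052970437624616 in 64-bit hexadecimal is 0x59A6B7F325244328.
Stored little-endian, the bytes at ascending addresses are 28 43 24 25 F3 B7 A6 59.
Read back as big-endian, the last byte is least significant, giving 0x28432425F3B7A659.
0x28432425F3B7A659 = 2901202330378020441.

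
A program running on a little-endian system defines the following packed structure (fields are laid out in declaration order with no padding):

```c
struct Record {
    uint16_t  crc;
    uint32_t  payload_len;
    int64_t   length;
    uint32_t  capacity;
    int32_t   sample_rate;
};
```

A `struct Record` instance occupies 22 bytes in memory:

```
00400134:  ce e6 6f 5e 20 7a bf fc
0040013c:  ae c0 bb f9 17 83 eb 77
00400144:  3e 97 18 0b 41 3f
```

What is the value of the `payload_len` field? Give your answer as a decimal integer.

`payload_len` follows `crc` (2 bytes), so it starts at byte offset 2 and occupies 4 bytes.
Bytes at offsets 2..5: 6F 5E 20 7A.
Little-endian: lowest address holds the least-significant byte.
Reassemble most-significant byte first: 7A 20 5E 6F → 0x7A205E6F.
0x7A205E6F = 2048941679.

2048941679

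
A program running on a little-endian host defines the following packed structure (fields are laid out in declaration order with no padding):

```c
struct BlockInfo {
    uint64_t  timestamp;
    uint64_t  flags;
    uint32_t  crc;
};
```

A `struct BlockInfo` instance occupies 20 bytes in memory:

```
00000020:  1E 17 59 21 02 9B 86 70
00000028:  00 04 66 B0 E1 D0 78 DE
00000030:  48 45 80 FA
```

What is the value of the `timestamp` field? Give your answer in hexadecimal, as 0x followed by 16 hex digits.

0x70869B022159171E

`timestamp` is the first field, at byte offset 0, occupying 8 bytes.
Bytes at offsets 0..7: 1E 17 59 21 02 9B 86 70.
Little-endian: lowest address holds the least-significant byte.
Reassemble most-significant byte first: 70 86 9B 02 21 59 17 1E → 0x70869B022159171E.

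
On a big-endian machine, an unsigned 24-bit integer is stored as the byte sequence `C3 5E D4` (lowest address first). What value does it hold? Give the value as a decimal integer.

Big-endian stores the most-significant byte at the lowest address.
The bytes are already most-significant first: 0xC35ED4.
0xC35ED4 = 12803796.

12803796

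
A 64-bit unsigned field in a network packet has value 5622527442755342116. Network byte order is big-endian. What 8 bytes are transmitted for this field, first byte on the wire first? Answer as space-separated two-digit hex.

4E 07 3A EB 75 51 4F 24

5622527442755342116 in hexadecimal, padded to 64 bits, is 0x4E073AEB75514F24.
Split into bytes (most-significant first): 4E 07 3A EB 75 51 4F 24.
In big-endian order the high byte comes first in memory.
So the memory order matches the most-significant-first order: 4E 07 3A EB 75 51 4F 24.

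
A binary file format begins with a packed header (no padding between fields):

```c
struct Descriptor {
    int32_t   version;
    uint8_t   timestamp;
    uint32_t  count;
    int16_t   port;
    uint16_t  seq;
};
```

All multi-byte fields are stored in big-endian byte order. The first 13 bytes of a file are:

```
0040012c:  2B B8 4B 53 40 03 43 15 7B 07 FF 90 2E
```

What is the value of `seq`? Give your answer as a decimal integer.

36910

`seq` follows `version` (4 B), `timestamp` (1 B), `count` (4 B), `port` (2 B), so it starts at offset 4 + 1 + 4 + 2 = 11 and occupies 2 bytes.
Bytes at offsets 11..12: 90 2E.
In big-endian order the high byte comes first in memory.
The bytes are already most-significant first: 0x902E.
0x902E = 36910.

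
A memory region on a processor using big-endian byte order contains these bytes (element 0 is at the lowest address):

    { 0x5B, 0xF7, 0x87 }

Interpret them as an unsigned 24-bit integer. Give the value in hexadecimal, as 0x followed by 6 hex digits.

0x5BF787

In big-endian order the high byte comes first in memory.
The bytes are already most-significant first: 0x5BF787.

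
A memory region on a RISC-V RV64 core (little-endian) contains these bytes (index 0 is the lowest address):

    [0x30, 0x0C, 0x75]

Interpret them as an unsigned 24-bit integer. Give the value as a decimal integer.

7670832

Little-endian stores the least-significant byte at the lowest address.
Reassemble most-significant byte first: 75 0C 30 → 0x750C30.
0x750C30 = 7670832.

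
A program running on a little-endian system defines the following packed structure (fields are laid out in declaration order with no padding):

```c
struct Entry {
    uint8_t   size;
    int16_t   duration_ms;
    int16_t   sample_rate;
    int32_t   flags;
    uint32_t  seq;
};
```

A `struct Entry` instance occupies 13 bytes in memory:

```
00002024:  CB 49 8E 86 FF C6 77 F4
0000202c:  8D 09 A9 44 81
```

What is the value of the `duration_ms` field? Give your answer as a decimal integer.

`duration_ms` follows `size` (1 byte), so it starts at byte offset 1 and occupies 2 bytes.
Bytes at offsets 1..2: 49 8E.
Little-endian stores the least-significant byte at the lowest address.
Reassemble most-significant byte first: 8E 49 → 0x8E49.
Top bit is set, so as a signed 16-bit value this is 0x8E49 − 2^16 = -29111.

-29111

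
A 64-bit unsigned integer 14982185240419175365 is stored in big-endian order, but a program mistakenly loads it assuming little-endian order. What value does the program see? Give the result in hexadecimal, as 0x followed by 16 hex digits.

14982185240419175365 in 64-bit hexadecimal is 0xCFEB6A18DE490BC5.
Stored big-endian, the bytes at ascending addresses are CF EB 6A 18 DE 49 0B C5.
Read back as little-endian, the first byte is least significant, giving 0xC50B49DE186AEBCF.

0xC50B49DE186AEBCF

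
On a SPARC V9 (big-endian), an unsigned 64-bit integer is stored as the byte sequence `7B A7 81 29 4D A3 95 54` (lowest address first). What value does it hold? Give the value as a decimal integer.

8910232402172024148

In big-endian order the high byte comes first in memory.
The bytes are already most-significant first: 0x7BA781294DA39554.
0x7BA781294DA39554 = 8910232402172024148.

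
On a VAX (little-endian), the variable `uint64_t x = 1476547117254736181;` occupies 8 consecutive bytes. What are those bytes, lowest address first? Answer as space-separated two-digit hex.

1476547117254736181 in hexadecimal, padded to 64 bits, is 0x147DBFC7B2187935.
Split into bytes (most-significant first): 14 7D BF C7 B2 18 79 35.
Little-endian stores the least-significant byte at the lowest address.
So at ascending addresses the bytes are 35 79 18 B2 C7 BF 7D 14.

35 79 18 B2 C7 BF 7D 14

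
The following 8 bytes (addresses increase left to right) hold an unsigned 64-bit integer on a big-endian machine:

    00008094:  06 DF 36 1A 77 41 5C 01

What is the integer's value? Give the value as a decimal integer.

Big-endian stores the most-significant byte at the lowest address.
The bytes are already most-significant first: 0x06DF361A77415C01.
0x06DF361A77415C01 = 495173971331865601.

495173971331865601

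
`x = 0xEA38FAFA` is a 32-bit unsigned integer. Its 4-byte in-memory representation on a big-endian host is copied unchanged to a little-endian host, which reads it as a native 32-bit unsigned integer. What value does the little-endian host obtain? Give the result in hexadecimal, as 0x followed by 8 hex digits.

0xFAFA38EA

Stored big-endian, the bytes at ascending addresses are EA 38 FA FA.
Read back as little-endian, the first byte is least significant, giving 0xFAFA38EA.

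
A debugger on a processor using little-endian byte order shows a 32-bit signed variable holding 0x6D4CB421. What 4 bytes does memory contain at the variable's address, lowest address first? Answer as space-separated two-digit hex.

21 B4 4C 6D

Split into bytes (most-significant first): 6D 4C B4 21.
Little-endian stores the least-significant byte at the lowest address.
So at ascending addresses the bytes are 21 B4 4C 6D.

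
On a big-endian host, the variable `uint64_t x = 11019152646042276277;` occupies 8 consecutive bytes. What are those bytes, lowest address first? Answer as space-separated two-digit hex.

98 EB E4 F3 19 27 D1 B5

11019152646042276277 in hexadecimal, padded to 64 bits, is 0x98EBE4F31927D1B5.
Split into bytes (most-significant first): 98 EB E4 F3 19 27 D1 B5.
Big-endian: lowest address holds the most-significant byte.
So the memory order matches the most-significant-first order: 98 EB E4 F3 19 27 D1 B5.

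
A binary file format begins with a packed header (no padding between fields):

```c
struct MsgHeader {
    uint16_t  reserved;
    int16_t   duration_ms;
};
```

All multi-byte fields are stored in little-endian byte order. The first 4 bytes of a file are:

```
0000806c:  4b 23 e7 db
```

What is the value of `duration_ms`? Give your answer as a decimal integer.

-9241

`duration_ms` follows `reserved` (2 bytes), so it starts at byte offset 2 and occupies 2 bytes.
Bytes at offsets 2..3: E7 DB.
Little-endian stores the least-significant byte at the lowest address.
Reassemble most-significant byte first: DB E7 → 0xDBE7.
Top bit is set, so as a signed 16-bit value this is 0xDBE7 − 2^16 = -9241.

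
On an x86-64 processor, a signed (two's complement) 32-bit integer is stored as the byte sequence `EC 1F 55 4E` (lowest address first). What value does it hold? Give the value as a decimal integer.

Little-endian: lowest address holds the least-significant byte.
Reassemble most-significant byte first: 4E 55 1F EC → 0x4E551FEC.
0x4E551FEC = 1314201580.

1314201580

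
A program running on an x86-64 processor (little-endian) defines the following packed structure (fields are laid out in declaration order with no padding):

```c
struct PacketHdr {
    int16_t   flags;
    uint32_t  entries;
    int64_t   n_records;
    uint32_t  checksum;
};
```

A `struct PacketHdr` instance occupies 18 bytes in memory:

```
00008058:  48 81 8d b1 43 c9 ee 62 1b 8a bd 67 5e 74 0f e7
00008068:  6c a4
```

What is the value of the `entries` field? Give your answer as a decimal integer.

`entries` follows `flags` (2 bytes), so it starts at byte offset 2 and occupies 4 bytes.
Bytes at offsets 2..5: 8D B1 43 C9.
In little-endian order the low byte comes first in memory.
Reassemble most-significant byte first: C9 43 B1 8D → 0xC943B18D.
0xC943B18D = 3376656781.

3376656781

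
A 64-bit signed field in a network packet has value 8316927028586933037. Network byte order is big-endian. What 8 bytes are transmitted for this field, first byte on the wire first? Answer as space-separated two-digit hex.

73 6B A9 11 49 C4 EB 2D

8316927028586933037 in hexadecimal, padded to 64 bits, is 0x736BA91149C4EB2D.
Split into bytes (most-significant first): 73 6B A9 11 49 C4 EB 2D.
Big-endian stores the most-significant byte at the lowest address.
So the memory order matches the most-significant-first order: 73 6B A9 11 49 C4 EB 2D.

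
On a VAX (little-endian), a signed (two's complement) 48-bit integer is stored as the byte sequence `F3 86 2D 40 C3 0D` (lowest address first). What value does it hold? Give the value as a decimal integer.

15132246509299

Little-endian stores the least-significant byte at the lowest address.
Reassemble most-significant byte first: 0D C3 40 2D 86 F3 → 0x0DC3402D86F3.
0x0DC3402D86F3 = 15132246509299.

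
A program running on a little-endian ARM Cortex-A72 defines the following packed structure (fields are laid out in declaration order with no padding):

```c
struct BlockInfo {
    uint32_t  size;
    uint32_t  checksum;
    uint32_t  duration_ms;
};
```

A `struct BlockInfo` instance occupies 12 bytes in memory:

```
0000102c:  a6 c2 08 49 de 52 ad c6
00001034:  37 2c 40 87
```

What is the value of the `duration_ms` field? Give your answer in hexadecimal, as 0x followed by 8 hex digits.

`duration_ms` follows `size` (4 B), `checksum` (4 B), so it starts at offset 4 + 4 = 8 and occupies 4 bytes.
Bytes at offsets 8..11: 37 2C 40 87.
Little-endian stores the least-significant byte at the lowest address.
Reassemble most-significant byte first: 87 40 2C 37 → 0x87402C37.

0x87402C37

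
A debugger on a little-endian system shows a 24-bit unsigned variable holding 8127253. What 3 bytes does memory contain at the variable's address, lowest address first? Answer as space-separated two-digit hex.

8127253 in hexadecimal, padded to 24 bits, is 0x7C0315.
Split into bytes (most-significant first): 7C 03 15.
In little-endian order the low byte comes first in memory.
So at ascending addresses the bytes are 15 03 7C.

15 03 7C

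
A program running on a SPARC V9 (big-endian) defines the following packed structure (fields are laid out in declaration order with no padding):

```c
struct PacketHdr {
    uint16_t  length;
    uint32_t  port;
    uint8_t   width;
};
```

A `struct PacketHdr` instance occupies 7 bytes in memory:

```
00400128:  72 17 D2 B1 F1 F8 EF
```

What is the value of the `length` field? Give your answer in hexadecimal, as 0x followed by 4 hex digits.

`length` is the first field, at byte offset 0, occupying 2 bytes.
Bytes at offsets 0..1: 72 17.
In big-endian order the high byte comes first in memory.
The bytes are already most-significant first: 0x7217.

0x7217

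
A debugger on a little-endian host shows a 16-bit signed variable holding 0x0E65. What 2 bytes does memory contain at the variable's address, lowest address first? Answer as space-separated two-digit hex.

65 0E

Split into bytes (most-significant first): 0E 65.
Little-endian: lowest address holds the least-significant byte.
So at ascending addresses the bytes are 65 0E.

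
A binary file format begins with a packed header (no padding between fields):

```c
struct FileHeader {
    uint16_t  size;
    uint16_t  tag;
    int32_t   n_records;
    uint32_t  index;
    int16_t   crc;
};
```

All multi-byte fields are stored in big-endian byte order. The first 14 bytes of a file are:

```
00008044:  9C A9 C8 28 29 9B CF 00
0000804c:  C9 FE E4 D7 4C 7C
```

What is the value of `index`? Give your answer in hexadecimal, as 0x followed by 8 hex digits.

`index` follows `size` (2 B), `tag` (2 B), `n_records` (4 B), so it starts at offset 2 + 2 + 4 = 8 and occupies 4 bytes.
Bytes at offsets 8..11: C9 FE E4 D7.
Big-endian stores the most-significant byte at the lowest address.
The bytes are already most-significant first: 0xC9FEE4D7.

0xC9FEE4D7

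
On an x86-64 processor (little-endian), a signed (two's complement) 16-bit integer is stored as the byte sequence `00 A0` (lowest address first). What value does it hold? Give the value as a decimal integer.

Little-endian: lowest address holds the least-significant byte.
Reassemble most-significant byte first: A0 00 → 0xA000.
Top bit is set, so as a signed 16-bit value this is 0xA000 − 2^16 = -24576.

-24576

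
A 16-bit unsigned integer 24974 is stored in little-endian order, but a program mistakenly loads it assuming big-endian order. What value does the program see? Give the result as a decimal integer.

36449

24974 in 16-bit hexadecimal is 0x618E.
Stored little-endian, the bytes at ascending addresses are 8E 61.
Read back as big-endian, the last byte is least significant, giving 0x8E61.
0x8E61 = 36449.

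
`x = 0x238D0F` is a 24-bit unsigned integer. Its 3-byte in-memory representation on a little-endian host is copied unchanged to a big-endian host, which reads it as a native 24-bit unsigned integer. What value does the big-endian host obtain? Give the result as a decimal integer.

1019171

Stored little-endian, the bytes at ascending addresses are 0F 8D 23.
Read back as big-endian, the last byte is least significant, giving 0x0F8D23.
0x0F8D23 = 1019171.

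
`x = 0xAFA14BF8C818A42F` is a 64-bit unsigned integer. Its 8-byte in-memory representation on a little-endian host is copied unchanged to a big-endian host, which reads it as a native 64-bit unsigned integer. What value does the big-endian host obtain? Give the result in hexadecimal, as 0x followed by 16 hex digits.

0x2FA418C8F84BA1AF

Stored little-endian, the bytes at ascending addresses are 2F A4 18 C8 F8 4B A1 AF.
Read back as big-endian, the last byte is least significant, giving 0x2FA418C8F84BA1AF.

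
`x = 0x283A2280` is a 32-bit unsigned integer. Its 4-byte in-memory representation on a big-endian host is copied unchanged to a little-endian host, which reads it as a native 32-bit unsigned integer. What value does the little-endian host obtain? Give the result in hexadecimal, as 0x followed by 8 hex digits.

0x80223A28

Stored big-endian, the bytes at ascending addresses are 28 3A 22 80.
Read back as little-endian, the first byte is least significant, giving 0x80223A28.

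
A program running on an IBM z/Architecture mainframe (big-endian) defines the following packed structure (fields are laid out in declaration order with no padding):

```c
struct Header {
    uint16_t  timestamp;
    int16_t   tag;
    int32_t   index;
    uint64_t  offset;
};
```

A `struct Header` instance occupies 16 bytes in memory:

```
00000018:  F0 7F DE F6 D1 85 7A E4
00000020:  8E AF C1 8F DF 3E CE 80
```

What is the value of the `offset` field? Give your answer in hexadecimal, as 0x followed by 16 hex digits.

0x8EAFC18FDF3ECE80

`offset` follows `timestamp` (2 B), `tag` (2 B), `index` (4 B), so it starts at offset 2 + 2 + 4 = 8 and occupies 8 bytes.
Bytes at offsets 8..15: 8E AF C1 8F DF 3E CE 80.
Big-endian: lowest address holds the most-significant byte.
The bytes are already most-significant first: 0x8EAFC18FDF3ECE80.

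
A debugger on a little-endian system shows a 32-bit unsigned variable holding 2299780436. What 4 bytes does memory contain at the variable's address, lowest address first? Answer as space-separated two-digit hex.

54 DD 13 89

2299780436 in hexadecimal, padded to 32 bits, is 0x8913DD54.
Split into bytes (most-significant first): 89 13 DD 54.
Little-endian stores the least-significant byte at the lowest address.
So at ascending addresses the bytes are 54 DD 13 89.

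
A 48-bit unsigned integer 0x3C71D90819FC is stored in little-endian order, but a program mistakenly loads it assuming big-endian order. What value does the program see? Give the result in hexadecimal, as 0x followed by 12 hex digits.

0xFC1908D9713C

Stored little-endian, the bytes at ascending addresses are FC 19 08 D9 71 3C.
Read back as big-endian, the last byte is least significant, giving 0xFC1908D9713C.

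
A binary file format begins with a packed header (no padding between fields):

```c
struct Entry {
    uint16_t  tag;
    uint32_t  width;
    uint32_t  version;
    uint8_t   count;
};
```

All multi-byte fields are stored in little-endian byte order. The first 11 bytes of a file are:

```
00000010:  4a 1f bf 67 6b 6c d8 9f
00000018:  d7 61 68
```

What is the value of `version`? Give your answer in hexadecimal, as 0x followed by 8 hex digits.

`version` follows `tag` (2 B), `width` (4 B), so it starts at offset 2 + 4 = 6 and occupies 4 bytes.
Bytes at offsets 6..9: D8 9F D7 61.
Little-endian: lowest address holds the least-significant byte.
Reassemble most-significant byte first: 61 D7 9F D8 → 0x61D79FD8.

0x61D79FD8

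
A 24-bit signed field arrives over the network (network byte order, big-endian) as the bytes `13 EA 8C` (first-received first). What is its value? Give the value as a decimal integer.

Big-endian stores the most-significant byte at the lowest address.
The bytes are already most-significant first: 0x13EA8C.
0x13EA8C = 1305228.

1305228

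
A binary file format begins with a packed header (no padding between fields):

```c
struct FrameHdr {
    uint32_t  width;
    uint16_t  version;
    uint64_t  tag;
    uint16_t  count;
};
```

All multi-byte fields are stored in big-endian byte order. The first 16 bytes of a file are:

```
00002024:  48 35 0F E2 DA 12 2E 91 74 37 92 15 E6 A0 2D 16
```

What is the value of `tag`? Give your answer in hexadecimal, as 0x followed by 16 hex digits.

0x2E9174379215E6A0

`tag` follows `width` (4 B), `version` (2 B), so it starts at offset 4 + 2 = 6 and occupies 8 bytes.
Bytes at offsets 6..13: 2E 91 74 37 92 15 E6 A0.
Big-endian stores the most-significant byte at the lowest address.
The bytes are already most-significant first: 0x2E9174379215E6A0.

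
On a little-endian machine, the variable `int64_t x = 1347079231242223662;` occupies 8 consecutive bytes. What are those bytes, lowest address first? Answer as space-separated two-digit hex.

1347079231242223662 in hexadecimal, padded to 64 bits, is 0x12B1C96C767FC02E.
Split into bytes (most-significant first): 12 B1 C9 6C 76 7F C0 2E.
In little-endian order the low byte comes first in memory.
So at ascending addresses the bytes are 2E C0 7F 76 6C C9 B1 12.

2E C0 7F 76 6C C9 B1 12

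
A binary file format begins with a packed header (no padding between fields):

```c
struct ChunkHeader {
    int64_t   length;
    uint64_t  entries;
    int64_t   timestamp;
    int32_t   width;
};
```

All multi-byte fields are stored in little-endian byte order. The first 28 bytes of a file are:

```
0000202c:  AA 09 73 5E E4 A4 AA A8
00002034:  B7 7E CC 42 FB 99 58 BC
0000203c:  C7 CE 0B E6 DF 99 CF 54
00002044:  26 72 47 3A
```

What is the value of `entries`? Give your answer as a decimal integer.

`entries` follows `length` (8 bytes), so it starts at byte offset 8 and occupies 8 bytes.
Bytes at offsets 8..15: B7 7E CC 42 FB 99 58 BC.
Little-endian stores the least-significant byte at the lowest address.
Reassemble most-significant byte first: BC 58 99 FB 42 CC 7E B7 → 0xBC5899FB42CC7EB7.
0xBC5899FB42CC7EB7 = 13571766781517528759.

13571766781517528759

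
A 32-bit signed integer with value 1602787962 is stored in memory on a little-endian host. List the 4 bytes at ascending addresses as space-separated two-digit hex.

1602787962 in hexadecimal, padded to 32 bits, is 0x5F889A7A.
Split into bytes (most-significant first): 5F 88 9A 7A.
In little-endian order the low byte comes first in memory.
So at ascending addresses the bytes are 7A 9A 88 5F.

7A 9A 88 5F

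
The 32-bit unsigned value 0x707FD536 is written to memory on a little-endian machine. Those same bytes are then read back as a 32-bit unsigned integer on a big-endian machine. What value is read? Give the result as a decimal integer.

Stored little-endian, the bytes at ascending addresses are 36 D5 7F 70.
Read back as big-endian, the last byte is least significant, giving 0x36D57F70.
0x36D57F70 = 919961456.

919961456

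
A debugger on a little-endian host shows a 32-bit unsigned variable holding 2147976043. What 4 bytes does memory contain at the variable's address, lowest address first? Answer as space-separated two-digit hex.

2147976043 in hexadecimal, padded to 32 bits, is 0x8007836B.
Split into bytes (most-significant first): 80 07 83 6B.
Little-endian stores the least-significant byte at the lowest address.
So at ascending addresses the bytes are 6B 83 07 80.

6B 83 07 80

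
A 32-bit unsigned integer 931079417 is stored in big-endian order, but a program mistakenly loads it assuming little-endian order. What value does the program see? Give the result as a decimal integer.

931079417 in 32-bit hexadecimal is 0x377F24F9.
Stored big-endian, the bytes at ascending addresses are 37 7F 24 F9.
Read back as little-endian, the first byte is least significant, giving 0xF9247F37.
0xF9247F37 = 4179918647.

4179918647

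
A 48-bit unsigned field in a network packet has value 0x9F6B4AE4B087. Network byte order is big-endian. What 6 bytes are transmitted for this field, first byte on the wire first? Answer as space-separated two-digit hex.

9F 6B 4A E4 B0 87

Split into bytes (most-significant first): 9F 6B 4A E4 B0 87.
Big-endian stores the most-significant byte at the lowest address.
So the memory order matches the most-significant-first order: 9F 6B 4A E4 B0 87.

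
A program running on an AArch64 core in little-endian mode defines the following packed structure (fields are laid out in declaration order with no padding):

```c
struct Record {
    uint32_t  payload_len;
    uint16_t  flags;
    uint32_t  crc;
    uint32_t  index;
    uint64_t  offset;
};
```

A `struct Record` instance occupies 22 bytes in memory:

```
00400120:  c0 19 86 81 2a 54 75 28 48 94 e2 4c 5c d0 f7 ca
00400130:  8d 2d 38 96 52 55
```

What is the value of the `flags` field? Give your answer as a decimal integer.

21546

`flags` follows `payload_len` (4 bytes), so it starts at byte offset 4 and occupies 2 bytes.
Bytes at offsets 4..5: 2A 54.
Little-endian: lowest address holds the least-significant byte.
Reassemble most-significant byte first: 54 2A → 0x542A.
0x542A = 21546.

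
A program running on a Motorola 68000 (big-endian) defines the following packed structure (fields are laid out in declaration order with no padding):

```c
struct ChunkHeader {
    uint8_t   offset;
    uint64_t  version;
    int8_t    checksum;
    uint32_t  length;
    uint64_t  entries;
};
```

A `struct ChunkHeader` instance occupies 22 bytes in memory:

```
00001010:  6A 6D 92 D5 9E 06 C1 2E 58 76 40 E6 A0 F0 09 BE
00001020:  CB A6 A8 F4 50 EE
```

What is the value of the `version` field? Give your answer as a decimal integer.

7895607971428773464

`version` follows `offset` (1 byte), so it starts at byte offset 1 and occupies 8 bytes.
Bytes at offsets 1..8: 6D 92 D5 9E 06 C1 2E 58.
Big-endian: lowest address holds the most-significant byte.
The bytes are already most-significant first: 0x6D92D59E06C12E58.
0x6D92D59E06C12E58 = 7895607971428773464.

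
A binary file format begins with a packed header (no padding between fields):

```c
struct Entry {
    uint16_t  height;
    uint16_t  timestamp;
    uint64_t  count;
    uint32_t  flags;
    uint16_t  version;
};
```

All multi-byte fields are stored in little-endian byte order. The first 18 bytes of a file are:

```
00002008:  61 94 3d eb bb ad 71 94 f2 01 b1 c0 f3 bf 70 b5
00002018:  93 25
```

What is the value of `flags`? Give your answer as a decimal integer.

3044065267

`flags` follows `height` (2 B), `timestamp` (2 B), `count` (8 B), so it starts at offset 2 + 2 + 8 = 12 and occupies 4 bytes.
Bytes at offsets 12..15: F3 BF 70 B5.
Little-endian: lowest address holds the least-significant byte.
Reassemble most-significant byte first: B5 70 BF F3 → 0xB570BFF3.
0xB570BFF3 = 3044065267.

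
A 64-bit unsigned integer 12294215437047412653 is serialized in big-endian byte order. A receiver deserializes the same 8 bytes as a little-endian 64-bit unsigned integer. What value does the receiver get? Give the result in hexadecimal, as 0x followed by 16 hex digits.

12294215437047412653 in 64-bit hexadecimal is 0xAA9DD3CD6D55B7AD.
Stored big-endian, the bytes at ascending addresses are AA 9D D3 CD 6D 55 B7 AD.
Read back as little-endian, the first byte is least significant, giving 0xADB7556DCDD39DAA.

0xADB7556DCDD39DAA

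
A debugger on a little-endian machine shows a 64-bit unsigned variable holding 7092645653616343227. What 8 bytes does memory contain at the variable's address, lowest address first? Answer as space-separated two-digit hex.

BB 38 85 BD A4 23 6E 62

7092645653616343227 in hexadecimal, padded to 64 bits, is 0x626E23A4BD8538BB.
Split into bytes (most-significant first): 62 6E 23 A4 BD 85 38 BB.
In little-endian order the low byte comes first in memory.
So at ascending addresses the bytes are BB 38 85 BD A4 23 6E 62.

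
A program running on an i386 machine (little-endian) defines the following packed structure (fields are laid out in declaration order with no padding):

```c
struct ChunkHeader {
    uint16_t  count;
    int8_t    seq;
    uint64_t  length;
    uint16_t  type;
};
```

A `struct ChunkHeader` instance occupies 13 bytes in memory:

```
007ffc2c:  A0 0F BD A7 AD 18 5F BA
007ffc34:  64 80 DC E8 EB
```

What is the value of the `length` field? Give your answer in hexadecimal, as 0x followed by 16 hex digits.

0xDC8064BA5F18ADA7

`length` follows `count` (2 B), `seq` (1 B), so it starts at offset 2 + 1 = 3 and occupies 8 bytes.
Bytes at offsets 3..10: A7 AD 18 5F BA 64 80 DC.
Little-endian stores the least-significant byte at the lowest address.
Reassemble most-significant byte first: DC 80 64 BA 5F 18 AD A7 → 0xDC8064BA5F18ADA7.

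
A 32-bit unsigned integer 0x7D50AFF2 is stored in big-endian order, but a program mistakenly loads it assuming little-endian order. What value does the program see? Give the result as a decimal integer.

Stored big-endian, the bytes at ascending addresses are 7D 50 AF F2.
Read back as little-endian, the first byte is least significant, giving 0xF2AF507D.
0xF2AF507D = 4071575677.

4071575677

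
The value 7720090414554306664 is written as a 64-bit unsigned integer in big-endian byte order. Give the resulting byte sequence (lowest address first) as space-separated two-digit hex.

7720090414554306664 in hexadecimal, padded to 64 bits, is 0x6B23455449685868.
Split into bytes (most-significant first): 6B 23 45 54 49 68 58 68.
Big-endian stores the most-significant byte at the lowest address.
So the memory order matches the most-significant-first order: 6B 23 45 54 49 68 58 68.

6B 23 45 54 49 68 58 68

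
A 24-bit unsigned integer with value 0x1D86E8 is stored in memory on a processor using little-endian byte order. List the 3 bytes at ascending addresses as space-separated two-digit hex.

E8 86 1D

Split into bytes (most-significant first): 1D 86 E8.
Little-endian: lowest address holds the least-significant byte.
So at ascending addresses the bytes are E8 86 1D.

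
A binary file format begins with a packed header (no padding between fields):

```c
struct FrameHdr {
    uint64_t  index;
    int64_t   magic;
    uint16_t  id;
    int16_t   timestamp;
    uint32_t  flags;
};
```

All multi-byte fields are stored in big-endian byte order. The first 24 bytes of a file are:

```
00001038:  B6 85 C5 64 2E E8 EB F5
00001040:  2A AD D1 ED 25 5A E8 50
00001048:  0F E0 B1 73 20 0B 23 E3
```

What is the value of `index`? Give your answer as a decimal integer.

`index` is the first field, at byte offset 0, occupying 8 bytes.
Bytes at offsets 0..7: B6 85 C5 64 2E E8 EB F5.
Big-endian: lowest address holds the most-significant byte.
The bytes are already most-significant first: 0xB685C5642EE8EBF5.
0xB685C5642EE8EBF5 = 13152135320879819765.

13152135320879819765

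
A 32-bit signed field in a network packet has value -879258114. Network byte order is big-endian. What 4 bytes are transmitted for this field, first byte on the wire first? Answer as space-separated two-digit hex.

CB 97 95 FE

Two's complement of -879258114 in 32 bits: 879258114 = 0x34686A02; invert → 0xCB9795FD; add 1 → 0xCB9795FE.
Split into bytes (most-significant first): CB 97 95 FE.
Big-endian stores the most-significant byte at the lowest address.
So the memory order matches the most-significant-first order: CB 97 95 FE.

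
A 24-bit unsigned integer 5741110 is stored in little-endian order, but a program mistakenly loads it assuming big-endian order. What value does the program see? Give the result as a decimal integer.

5741110 in 24-bit hexadecimal is 0x579A36.
Stored little-endian, the bytes at ascending addresses are 36 9A 57.
Read back as big-endian, the last byte is least significant, giving 0x369A57.
0x369A57 = 3578455.

3578455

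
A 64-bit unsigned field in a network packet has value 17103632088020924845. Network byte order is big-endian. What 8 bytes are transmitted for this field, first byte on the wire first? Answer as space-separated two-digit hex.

17103632088020924845 in hexadecimal, padded to 64 bits, is 0xED5C4EC3DF75B9AD.
Split into bytes (most-significant first): ED 5C 4E C3 DF 75 B9 AD.
Big-endian stores the most-significant byte at the lowest address.
So the memory order matches the most-significant-first order: ED 5C 4E C3 DF 75 B9 AD.

ED 5C 4E C3 DF 75 B9 AD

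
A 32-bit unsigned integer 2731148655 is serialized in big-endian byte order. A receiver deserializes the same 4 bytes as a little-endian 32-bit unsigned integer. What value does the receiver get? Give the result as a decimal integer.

2731148655 in 32-bit hexadecimal is 0xA2CA056F.
Stored big-endian, the bytes at ascending addresses are A2 CA 05 6F.
Read back as little-endian, the first byte is least significant, giving 0x6F05CAA2.
0x6F05CAA2 = 1862650530.

1862650530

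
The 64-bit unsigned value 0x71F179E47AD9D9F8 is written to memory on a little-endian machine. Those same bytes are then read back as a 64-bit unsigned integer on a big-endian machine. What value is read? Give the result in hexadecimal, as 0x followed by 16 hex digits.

0xF8D9D97AE479F171

Stored little-endian, the bytes at ascending addresses are F8 D9 D9 7A E4 79 F1 71.
Read back as big-endian, the last byte is least significant, giving 0xF8D9D97AE479F171.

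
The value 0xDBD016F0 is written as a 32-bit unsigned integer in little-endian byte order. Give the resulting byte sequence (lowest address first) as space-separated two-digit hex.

F0 16 D0 DB

Split into bytes (most-significant first): DB D0 16 F0.
Little-endian stores the least-significant byte at the lowest address.
So at ascending addresses the bytes are F0 16 D0 DB.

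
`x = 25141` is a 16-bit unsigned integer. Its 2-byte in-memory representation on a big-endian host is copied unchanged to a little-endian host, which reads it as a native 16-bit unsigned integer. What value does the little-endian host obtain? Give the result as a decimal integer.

25141 in 16-bit hexadecimal is 0x6235.
Stored big-endian, the bytes at ascending addresses are 62 35.
Read back as little-endian, the first byte is least significant, giving 0x3562.
0x3562 = 13666.

13666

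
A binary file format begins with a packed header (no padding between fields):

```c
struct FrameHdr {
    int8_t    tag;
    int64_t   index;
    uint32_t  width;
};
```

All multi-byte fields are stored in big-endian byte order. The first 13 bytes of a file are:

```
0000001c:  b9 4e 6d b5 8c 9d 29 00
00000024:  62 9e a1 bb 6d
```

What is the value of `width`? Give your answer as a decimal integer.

`width` follows `tag` (1 B), `index` (8 B), so it starts at offset 1 + 8 = 9 and occupies 4 bytes.
Bytes at offsets 9..12: 9E A1 BB 6D.
In big-endian order the high byte comes first in memory.
The bytes are already most-significant first: 0x9EA1BB6D.
0x9EA1BB6D = 2661399405.

2661399405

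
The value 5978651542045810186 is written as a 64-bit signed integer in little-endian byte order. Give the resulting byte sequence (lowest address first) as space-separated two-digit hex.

5978651542045810186 in hexadecimal, padded to 64 bits, is 0x52F86FE6B77B5E0A.
Split into bytes (most-significant first): 52 F8 6F E6 B7 7B 5E 0A.
Little-endian: lowest address holds the least-significant byte.
So at ascending addresses the bytes are 0A 5E 7B B7 E6 6F F8 52.

0A 5E 7B B7 E6 6F F8 52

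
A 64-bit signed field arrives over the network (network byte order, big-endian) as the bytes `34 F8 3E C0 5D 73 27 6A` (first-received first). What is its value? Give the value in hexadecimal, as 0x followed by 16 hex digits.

0x34F83EC05D73276A

In big-endian order the high byte comes first in memory.
The bytes are already most-significant first: 0x34F83EC05D73276A.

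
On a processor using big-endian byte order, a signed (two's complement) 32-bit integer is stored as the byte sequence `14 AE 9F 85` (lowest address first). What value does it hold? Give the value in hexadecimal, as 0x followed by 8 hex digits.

0x14AE9F85

Big-endian: lowest address holds the most-significant byte.
The bytes are already most-significant first: 0x14AE9F85.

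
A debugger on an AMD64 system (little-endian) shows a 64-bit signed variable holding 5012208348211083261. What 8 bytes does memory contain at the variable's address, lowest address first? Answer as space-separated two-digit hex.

5012208348211083261 in hexadecimal, padded to 64 bits, is 0x458EF0EFD75E77FD.
Split into bytes (most-significant first): 45 8E F0 EF D7 5E 77 FD.
In little-endian order the low byte comes first in memory.
So at ascending addresses the bytes are FD 77 5E D7 EF F0 8E 45.

FD 77 5E D7 EF F0 8E 45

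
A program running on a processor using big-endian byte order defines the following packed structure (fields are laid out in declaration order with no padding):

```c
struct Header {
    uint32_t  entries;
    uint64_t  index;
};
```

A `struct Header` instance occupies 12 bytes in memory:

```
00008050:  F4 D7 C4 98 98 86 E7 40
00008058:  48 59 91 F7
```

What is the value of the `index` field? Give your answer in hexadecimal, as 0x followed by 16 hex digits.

`index` follows `entries` (4 bytes), so it starts at byte offset 4 and occupies 8 bytes.
Bytes at offsets 4..11: 98 86 E7 40 48 59 91 F7.
Big-endian: lowest address holds the most-significant byte.
The bytes are already most-significant first: 0x9886E740485991F7.

0x9886E740485991F7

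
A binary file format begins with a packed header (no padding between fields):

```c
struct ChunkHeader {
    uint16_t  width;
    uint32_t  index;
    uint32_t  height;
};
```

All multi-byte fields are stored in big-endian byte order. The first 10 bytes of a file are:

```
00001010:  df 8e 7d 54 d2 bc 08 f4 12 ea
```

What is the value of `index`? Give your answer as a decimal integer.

`index` follows `width` (2 bytes), so it starts at byte offset 2 and occupies 4 bytes.
Bytes at offsets 2..5: 7D 54 D2 BC.
Big-endian stores the most-significant byte at the lowest address.
The bytes are already most-significant first: 0x7D54D2BC.
0x7D54D2BC = 2102710972.

2102710972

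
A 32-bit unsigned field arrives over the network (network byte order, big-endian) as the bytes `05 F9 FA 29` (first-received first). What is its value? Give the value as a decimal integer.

100268585

Big-endian: lowest address holds the most-significant byte.
The bytes are already most-significant first: 0x05F9FA29.
0x05F9FA29 = 100268585.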